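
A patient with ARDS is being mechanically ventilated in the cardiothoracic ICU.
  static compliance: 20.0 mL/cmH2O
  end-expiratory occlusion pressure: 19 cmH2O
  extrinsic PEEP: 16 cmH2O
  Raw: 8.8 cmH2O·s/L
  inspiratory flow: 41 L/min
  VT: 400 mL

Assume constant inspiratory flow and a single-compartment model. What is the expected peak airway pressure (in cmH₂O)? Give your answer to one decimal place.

Flow: 41 L/min ÷ 60 = 0.6833 L/s.
Total PEEP = 19 cmH2O (set 16 + intrinsic 3); this is the baseline alveolar pressure.
Equation of motion (constant flow): PIP = Vt/C + R·V̇ + PEEP.
PIP = 400/20.0 + 8.8×0.6833 + 19 = 20.0 + 6.013 + 19 = 45.013 cmH2O.

45.0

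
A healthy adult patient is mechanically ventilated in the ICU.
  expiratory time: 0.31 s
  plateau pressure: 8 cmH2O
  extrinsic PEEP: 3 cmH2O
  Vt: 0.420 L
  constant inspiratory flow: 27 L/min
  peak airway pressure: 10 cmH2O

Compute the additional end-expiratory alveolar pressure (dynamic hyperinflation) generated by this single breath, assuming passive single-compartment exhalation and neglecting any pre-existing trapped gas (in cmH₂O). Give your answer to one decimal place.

2.2

Flow: 27 L/min ÷ 60 = 0.45 L/s.
R = (PIP − Pplat)/V̇ = (10 − 8) / 0.45 = 2.0/0.45 = 4.444 cmH2O·s/L.
C = Vt/(Pplat − PEEP) = 420.0 / (8 − 3) = 420.0/5.0 = 84.0 mL/cmH2O.
τ = R × C = 4.444 × 0.084 L/cmH2O = 0.3733 s.
Fraction remaining = e^(−Te/τ) = e^(−0.31/0.3733) = 0.4359; trapped volume = 420.0 × 0.4359 = 183.08 mL.
Additional alveolar pressure from trapping ≈ V_trapped / C = 183.08 / 84.0 = 2.18 cmH2O.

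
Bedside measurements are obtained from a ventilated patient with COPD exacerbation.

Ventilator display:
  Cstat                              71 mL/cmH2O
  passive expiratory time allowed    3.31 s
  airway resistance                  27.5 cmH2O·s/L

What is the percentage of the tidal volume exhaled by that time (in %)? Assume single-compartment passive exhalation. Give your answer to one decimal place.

81.6

τ = R × C = 27.5 × 71 mL/cmH2O = 27.5 × 0.071 L/cmH2O = 1.953 s.
Passive exhalation: V(t)/V₀ = e^(−t/τ) = e^(−3.31/1.953) = 0.1836.
Fraction exhaled = 1 − 0.1836 = 0.8164 → 81.64%.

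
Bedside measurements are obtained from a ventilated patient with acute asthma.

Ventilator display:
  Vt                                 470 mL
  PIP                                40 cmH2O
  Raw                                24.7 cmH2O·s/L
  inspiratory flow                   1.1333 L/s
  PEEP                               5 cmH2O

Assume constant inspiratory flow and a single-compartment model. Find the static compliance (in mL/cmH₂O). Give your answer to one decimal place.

Equation of motion (constant flow): PIP = Vt/C + R·V̇ + PEEP.
Vt/C = PIP − R·V̇ − PEEP = 40 − 24.7×1.1333 − 5 = 40 − 27.993 − 5 = 7.007 cmH2O.
C = Vt / 7.007 = 470 / 7.007 = 67.076 mL/cmH2O.

67.1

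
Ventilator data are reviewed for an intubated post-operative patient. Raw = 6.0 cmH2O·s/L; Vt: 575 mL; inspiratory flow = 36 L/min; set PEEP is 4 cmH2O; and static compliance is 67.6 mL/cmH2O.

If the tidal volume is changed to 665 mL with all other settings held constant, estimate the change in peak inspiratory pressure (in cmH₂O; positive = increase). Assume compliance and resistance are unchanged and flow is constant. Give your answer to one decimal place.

PIP = Vt/C + R·V̇ + PEEP (constant-flow equation of motion).
Only the elastic term changes: ΔPIP = ΔVt / C = (665 − 575) / 67.6 = 1.331 cmH2O.

1.3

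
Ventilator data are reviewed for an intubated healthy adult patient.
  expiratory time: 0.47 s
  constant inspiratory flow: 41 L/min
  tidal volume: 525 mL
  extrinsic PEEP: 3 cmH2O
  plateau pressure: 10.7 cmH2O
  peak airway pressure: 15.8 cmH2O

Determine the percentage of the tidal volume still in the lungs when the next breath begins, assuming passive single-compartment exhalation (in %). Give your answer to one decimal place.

39.7

Flow: 41 L/min ÷ 60 = 0.6833 L/s.
R = (PIP − Pplat)/V̇ = (15.8 − 10.7) / 0.6833 = 5.1/0.6833 = 7.464 cmH2O·s/L.
C = Vt/(Pplat − PEEP) = 525.0 / (10.7 − 3) = 525.0/7.7 = 68.182 mL/cmH2O.
τ = R × C = 7.464 × 0.06818 L/cmH2O = 0.5089 s.
Fraction remaining at end-expiration = e^(−Te/τ) = e^(−0.47/0.5089) = 0.3971 → 39.71%.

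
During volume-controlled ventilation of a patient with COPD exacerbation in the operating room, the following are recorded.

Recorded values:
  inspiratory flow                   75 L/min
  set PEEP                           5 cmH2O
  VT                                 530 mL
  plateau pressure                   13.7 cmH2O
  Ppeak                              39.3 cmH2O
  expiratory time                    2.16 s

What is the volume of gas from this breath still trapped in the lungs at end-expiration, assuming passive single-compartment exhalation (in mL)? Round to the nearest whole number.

94

Flow: 75 L/min ÷ 60 = 1.25 L/s.
R = (PIP − Pplat)/V̇ = (39.3 − 13.7) / 1.25 = 25.6/1.25 = 20.48 cmH2O·s/L.
C = Vt/(Pplat − PEEP) = 530.0 / (13.7 − 5) = 530.0/8.7 = 60.92 mL/cmH2O.
τ = R × C = 20.48 × 0.06092 L/cmH2O = 1.248 s.
Fraction remaining = e^(−Te/τ) = e^(−2.16/1.248) = 0.1771.
Trapped volume = 530.0 × 0.1771 = 93.863 mL.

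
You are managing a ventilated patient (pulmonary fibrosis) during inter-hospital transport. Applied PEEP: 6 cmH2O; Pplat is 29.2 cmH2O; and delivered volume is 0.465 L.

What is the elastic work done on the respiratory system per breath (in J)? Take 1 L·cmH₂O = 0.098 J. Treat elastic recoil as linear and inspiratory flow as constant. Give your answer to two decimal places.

Elastic work ≈ ½ × (Pplat − PEEP) × Vt = 0.5 × (29.2 − 6) × 0.465 L = 0.5 × 23.2 × 0.465 = 5.394 L·cmH2O.
× 0.098 J/(L·cmH2O) → 0.5286 J.

0.53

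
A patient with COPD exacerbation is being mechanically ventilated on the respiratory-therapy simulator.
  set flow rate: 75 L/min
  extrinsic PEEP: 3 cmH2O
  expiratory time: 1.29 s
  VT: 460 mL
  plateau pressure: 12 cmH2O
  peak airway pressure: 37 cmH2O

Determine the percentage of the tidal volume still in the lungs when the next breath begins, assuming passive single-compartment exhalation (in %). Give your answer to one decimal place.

28.3

Flow: 75 L/min ÷ 60 = 1.25 L/s.
R = (PIP − Pplat)/V̇ = (37 − 12) / 1.25 = 25.0/1.25 = 20.0 cmH2O·s/L.
C = Vt/(Pplat − PEEP) = 460.0 / (12 − 3) = 460.0/9.0 = 51.111 mL/cmH2O.
τ = R × C = 20.0 × 0.05111 L/cmH2O = 1.022 s.
Fraction remaining at end-expiration = e^(−Te/τ) = e^(−1.29/1.022) = 0.283 → 28.3%.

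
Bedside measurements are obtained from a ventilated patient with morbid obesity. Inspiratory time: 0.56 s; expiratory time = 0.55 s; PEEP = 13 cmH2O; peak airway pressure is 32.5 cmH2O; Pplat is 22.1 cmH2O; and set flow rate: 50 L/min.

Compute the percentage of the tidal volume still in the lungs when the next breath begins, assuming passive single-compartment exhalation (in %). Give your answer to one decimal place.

Flow: 50 L/min ÷ 60 = 0.8333 L/s.
Vt = flow × Ti = 0.8333 L/s × 0.56 s × 1000 mL/L = 466.65 mL.
R = (PIP − Pplat)/V̇ = (32.5 − 22.1) / 0.8333 = 10.4/0.8333 = 12.48 cmH2O·s/L.
C = Vt/(Pplat − PEEP) = 466.65 / (22.1 − 13) = 466.65/9.1 = 51.28 mL/cmH2O.
τ = R × C = 12.48 × 0.05128 L/cmH2O = 0.64 s.
Fraction remaining at end-expiration = e^(−Te/τ) = e^(−0.55/0.64) = 0.4234 → 42.34%.

42.3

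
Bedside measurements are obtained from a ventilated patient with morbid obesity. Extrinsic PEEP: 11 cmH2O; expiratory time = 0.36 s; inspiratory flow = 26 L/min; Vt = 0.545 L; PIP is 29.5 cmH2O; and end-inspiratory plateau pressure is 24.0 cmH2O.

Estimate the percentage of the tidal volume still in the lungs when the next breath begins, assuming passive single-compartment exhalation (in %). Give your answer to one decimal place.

Flow: 26 L/min ÷ 60 = 0.4333 L/s.
R = (PIP − Pplat)/V̇ = (29.5 − 24.0) / 0.4333 = 5.5/0.4333 = 12.693 cmH2O·s/L.
C = Vt/(Pplat − PEEP) = 545.0 / (24.0 − 11) = 545.0/13.0 = 41.923 mL/cmH2O.
τ = R × C = 12.693 × 0.04192 L/cmH2O = 0.5321 s.
Fraction remaining at end-expiration = e^(−Te/τ) = e^(−0.36/0.5321) = 0.5084 → 50.84%.

50.8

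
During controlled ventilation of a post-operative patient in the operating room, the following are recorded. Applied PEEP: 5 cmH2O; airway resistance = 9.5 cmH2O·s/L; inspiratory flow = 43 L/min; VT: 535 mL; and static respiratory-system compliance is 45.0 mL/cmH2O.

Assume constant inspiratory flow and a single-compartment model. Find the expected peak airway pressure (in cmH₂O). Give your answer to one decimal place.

Flow: 43 L/min ÷ 60 = 0.7167 L/s.
Equation of motion (constant flow): PIP = Vt/C + R·V̇ + PEEP.
PIP = 535/45.0 + 9.5×0.7167 + 5 = 11.889 + 6.809 + 5 = 23.698 cmH2O.

23.7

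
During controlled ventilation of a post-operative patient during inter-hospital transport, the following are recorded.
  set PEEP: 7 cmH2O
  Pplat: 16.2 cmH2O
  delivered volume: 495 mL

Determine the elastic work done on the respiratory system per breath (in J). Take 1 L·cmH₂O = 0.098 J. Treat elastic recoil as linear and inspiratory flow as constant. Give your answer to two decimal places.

0.22

Elastic work ≈ ½ × (Pplat − PEEP) × Vt = 0.5 × (16.2 − 7) × 0.495 L = 0.5 × 9.2 × 0.495 = 2.277 L·cmH2O.
× 0.098 J/(L·cmH2O) → 0.2231 J.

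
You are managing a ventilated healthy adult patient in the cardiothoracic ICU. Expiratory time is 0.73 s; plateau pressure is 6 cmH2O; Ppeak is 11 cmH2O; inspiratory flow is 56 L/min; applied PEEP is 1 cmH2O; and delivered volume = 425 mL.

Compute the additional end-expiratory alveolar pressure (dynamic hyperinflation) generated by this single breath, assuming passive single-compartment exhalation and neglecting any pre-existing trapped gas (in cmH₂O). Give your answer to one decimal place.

Flow: 56 L/min ÷ 60 = 0.9333 L/s.
R = (PIP − Pplat)/V̇ = (11 − 6) / 0.9333 = 5.0/0.9333 = 5.357 cmH2O·s/L.
C = Vt/(Pplat − PEEP) = 425.0 / (6 − 1) = 425.0/5.0 = 85.0 mL/cmH2O.
τ = R × C = 5.357 × 0.085 L/cmH2O = 0.4553 s.
Fraction remaining = e^(−Te/τ) = e^(−0.73/0.4553) = 0.2012; trapped volume = 425.0 × 0.2012 = 85.51 mL.
Additional alveolar pressure from trapping ≈ V_trapped / C = 85.51 / 85.0 = 1.006 cmH2O.

1.0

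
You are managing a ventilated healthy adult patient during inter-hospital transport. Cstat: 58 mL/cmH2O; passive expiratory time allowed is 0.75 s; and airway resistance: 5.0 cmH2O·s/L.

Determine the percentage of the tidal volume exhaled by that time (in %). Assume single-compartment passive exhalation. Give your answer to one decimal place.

92.5

τ = R × C = 5.0 × 58 mL/cmH2O = 5.0 × 0.058 L/cmH2O = 0.29 s.
Passive exhalation: V(t)/V₀ = e^(−t/τ) = e^(−0.75/0.29) = 0.07531.
Fraction exhaled = 1 − 0.07531 = 0.9247 → 92.47%.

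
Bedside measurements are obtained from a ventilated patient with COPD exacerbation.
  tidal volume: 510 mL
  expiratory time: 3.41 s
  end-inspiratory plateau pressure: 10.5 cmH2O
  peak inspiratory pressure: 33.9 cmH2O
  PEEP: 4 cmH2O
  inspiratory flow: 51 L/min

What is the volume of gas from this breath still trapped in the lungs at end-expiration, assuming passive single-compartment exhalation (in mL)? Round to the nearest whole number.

Flow: 51 L/min ÷ 60 = 0.85 L/s.
R = (PIP − Pplat)/V̇ = (33.9 − 10.5) / 0.85 = 23.4/0.85 = 27.529 cmH2O·s/L.
C = Vt/(Pplat − PEEP) = 510.0 / (10.5 − 4) = 510.0/6.5 = 78.462 mL/cmH2O.
τ = R × C = 27.529 × 0.07846 L/cmH2O = 2.16 s.
Fraction remaining = e^(−Te/τ) = e^(−3.41/2.16) = 0.2062.
Trapped volume = 510.0 × 0.2062 = 105.16 mL.

105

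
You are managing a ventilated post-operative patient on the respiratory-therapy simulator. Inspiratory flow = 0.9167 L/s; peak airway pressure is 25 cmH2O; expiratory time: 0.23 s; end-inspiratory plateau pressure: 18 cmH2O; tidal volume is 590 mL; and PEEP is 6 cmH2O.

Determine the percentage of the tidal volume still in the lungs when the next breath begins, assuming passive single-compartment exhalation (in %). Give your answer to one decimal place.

R = (PIP − Pplat)/V̇ = (25 − 18) / 0.9167 = 7.0/0.9167 = 7.636 cmH2O·s/L.
C = Vt/(Pplat − PEEP) = 590.0 / (18 − 6) = 590.0/12.0 = 49.167 mL/cmH2O.
τ = R × C = 7.636 × 0.04917 L/cmH2O = 0.3755 s.
Fraction remaining at end-expiration = e^(−Te/τ) = e^(−0.23/0.3755) = 0.542 → 54.2%.

54.2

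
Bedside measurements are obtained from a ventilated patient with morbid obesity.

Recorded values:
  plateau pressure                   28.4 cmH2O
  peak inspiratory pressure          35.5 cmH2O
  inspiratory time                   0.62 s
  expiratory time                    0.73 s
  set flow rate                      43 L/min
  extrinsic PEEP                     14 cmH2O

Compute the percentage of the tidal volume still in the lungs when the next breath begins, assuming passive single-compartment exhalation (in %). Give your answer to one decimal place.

Flow: 43 L/min ÷ 60 = 0.7167 L/s.
Vt = flow × Ti = 0.7167 L/s × 0.62 s × 1000 mL/L = 444.35 mL.
R = (PIP − Pplat)/V̇ = (35.5 − 28.4) / 0.7167 = 7.1/0.7167 = 9.907 cmH2O·s/L.
C = Vt/(Pplat − PEEP) = 444.35 / (28.4 − 14) = 444.35/14.4 = 30.858 mL/cmH2O.
τ = R × C = 9.907 × 0.03086 L/cmH2O = 0.3057 s.
Fraction remaining at end-expiration = e^(−Te/τ) = e^(−0.73/0.3057) = 0.09182 → 9.182%.

9.2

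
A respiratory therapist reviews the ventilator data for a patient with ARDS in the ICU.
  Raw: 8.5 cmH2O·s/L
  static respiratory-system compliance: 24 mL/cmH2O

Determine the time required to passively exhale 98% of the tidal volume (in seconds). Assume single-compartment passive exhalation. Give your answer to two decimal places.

0.80

τ = R × C = 8.5 × 24 mL/cmH2O = 8.5 × 0.024 L/cmH2O = 0.204 s.
Exhaled fraction f = 1 − e^(−t/τ) → t = −τ·ln(1 − f) = −0.204·ln(0.02) = 0.7981 s.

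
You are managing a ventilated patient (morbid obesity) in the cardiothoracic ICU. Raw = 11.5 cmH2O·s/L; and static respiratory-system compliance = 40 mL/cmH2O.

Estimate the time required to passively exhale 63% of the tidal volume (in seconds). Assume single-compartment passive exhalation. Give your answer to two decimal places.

0.46

τ = R × C = 11.5 × 40 mL/cmH2O = 11.5 × 0.040 L/cmH2O = 0.46 s.
Exhaled fraction f = 1 − e^(−t/τ) → t = −τ·ln(1 − f) = −0.46·ln(0.37) = 0.4574 s.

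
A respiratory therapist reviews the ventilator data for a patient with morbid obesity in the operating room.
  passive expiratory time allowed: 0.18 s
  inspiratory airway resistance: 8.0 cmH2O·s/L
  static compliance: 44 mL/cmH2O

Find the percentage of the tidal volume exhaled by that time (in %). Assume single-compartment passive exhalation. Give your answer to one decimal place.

40.0

τ = R × C = 8.0 × 44 mL/cmH2O = 8.0 × 0.044 L/cmH2O = 0.352 s.
Passive exhalation: V(t)/V₀ = e^(−t/τ) = e^(−0.18/0.352) = 0.5997.
Fraction exhaled = 1 − 0.5997 = 0.4003 → 40.03%.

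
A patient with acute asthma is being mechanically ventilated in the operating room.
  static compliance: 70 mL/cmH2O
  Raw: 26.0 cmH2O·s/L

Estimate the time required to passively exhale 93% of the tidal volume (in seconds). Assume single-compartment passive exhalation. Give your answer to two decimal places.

τ = R × C = 26.0 × 70 mL/cmH2O = 26.0 × 0.070 L/cmH2O = 1.82 s.
Exhaled fraction f = 1 − e^(−t/τ) → t = −τ·ln(1 − f) = −1.82·ln(0.07) = 4.84 s.

4.84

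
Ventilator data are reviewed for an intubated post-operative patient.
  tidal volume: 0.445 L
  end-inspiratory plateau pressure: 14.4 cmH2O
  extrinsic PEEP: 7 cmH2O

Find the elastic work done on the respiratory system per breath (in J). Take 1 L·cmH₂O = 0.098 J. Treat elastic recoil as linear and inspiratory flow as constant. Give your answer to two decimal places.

Elastic work ≈ ½ × (Pplat − PEEP) × Vt = 0.5 × (14.4 − 7) × 0.445 L = 0.5 × 7.4 × 0.445 = 1.647 L·cmH2O.
× 0.098 J/(L·cmH2O) → 0.1614 J.

0.16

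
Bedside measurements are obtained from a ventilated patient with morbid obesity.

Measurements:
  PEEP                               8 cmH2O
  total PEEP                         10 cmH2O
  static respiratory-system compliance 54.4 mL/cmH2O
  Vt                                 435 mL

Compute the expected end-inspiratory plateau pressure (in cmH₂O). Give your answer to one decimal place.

18.0

End-expiratory occlusion gives total PEEP = 10 cmH2O (intrinsic PEEP = 10 − 8 = 2). Use total PEEP for the elastic gradient.
Pplat = PEEPtotal + Vt / Cstat = 10 + 435 / 54.4 = 10 + 7.996 = 17.996 cmH2O.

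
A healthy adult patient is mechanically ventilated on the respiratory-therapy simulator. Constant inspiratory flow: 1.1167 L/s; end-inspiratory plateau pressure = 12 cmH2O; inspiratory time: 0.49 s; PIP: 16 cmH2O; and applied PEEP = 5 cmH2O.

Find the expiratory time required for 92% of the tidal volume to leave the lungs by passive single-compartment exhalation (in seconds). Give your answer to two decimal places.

0.71

Vt = flow × Ti = 1.1167 L/s × 0.49 s × 1000 mL/L = 547.18 mL.
R = (PIP − Pplat)/V̇ = (16 − 12) / 1.1167 = 4.0/1.1167 = 3.582 cmH2O·s/L.
C = Vt/(Pplat − PEEP) = 547.18 / (12 − 5) = 547.18/7.0 = 78.169 mL/cmH2O.
τ = R × C = 3.582 × 0.07817 L/cmH2O = 0.28 s.
t = −τ·ln(1 − 0.92) = −0.28·ln(0.08) = 0.7072 s.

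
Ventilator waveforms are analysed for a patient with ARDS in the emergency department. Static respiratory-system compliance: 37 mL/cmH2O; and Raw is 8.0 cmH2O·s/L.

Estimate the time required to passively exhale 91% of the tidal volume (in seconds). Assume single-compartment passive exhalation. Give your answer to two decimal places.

τ = R × C = 8.0 × 37 mL/cmH2O = 8.0 × 0.037 L/cmH2O = 0.296 s.
Exhaled fraction f = 1 − e^(−t/τ) → t = −τ·ln(1 − f) = −0.296·ln(0.09) = 0.7128 s.

0.71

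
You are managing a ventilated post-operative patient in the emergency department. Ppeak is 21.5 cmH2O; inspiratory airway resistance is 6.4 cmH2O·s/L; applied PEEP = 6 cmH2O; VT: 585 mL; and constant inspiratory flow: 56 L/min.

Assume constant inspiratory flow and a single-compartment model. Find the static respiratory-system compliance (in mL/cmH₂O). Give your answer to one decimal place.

61.4

Flow: 56 L/min ÷ 60 = 0.9333 L/s.
Equation of motion (constant flow): PIP = Vt/C + R·V̇ + PEEP.
Vt/C = PIP − R·V̇ − PEEP = 21.5 − 6.4×0.9333 − 6 = 21.5 − 5.973 − 6 = 9.527 cmH2O.
C = Vt / 9.527 = 585 / 9.527 = 61.404 mL/cmH2O.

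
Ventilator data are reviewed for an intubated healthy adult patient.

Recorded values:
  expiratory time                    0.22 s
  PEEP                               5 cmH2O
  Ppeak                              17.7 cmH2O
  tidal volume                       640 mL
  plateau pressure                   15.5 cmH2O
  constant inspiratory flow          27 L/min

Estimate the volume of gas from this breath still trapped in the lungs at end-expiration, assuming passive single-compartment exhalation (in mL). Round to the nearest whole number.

Flow: 27 L/min ÷ 60 = 0.45 L/s.
R = (PIP − Pplat)/V̇ = (17.7 − 15.5) / 0.45 = 2.2/0.45 = 4.889 cmH2O·s/L.
C = Vt/(Pplat − PEEP) = 640.0 / (15.5 − 5) = 640.0/10.5 = 60.952 mL/cmH2O.
τ = R × C = 4.889 × 0.06095 L/cmH2O = 0.298 s.
Fraction remaining = e^(−Te/τ) = e^(−0.22/0.298) = 0.4779.
Trapped volume = 640.0 × 0.4779 = 305.86 mL.

306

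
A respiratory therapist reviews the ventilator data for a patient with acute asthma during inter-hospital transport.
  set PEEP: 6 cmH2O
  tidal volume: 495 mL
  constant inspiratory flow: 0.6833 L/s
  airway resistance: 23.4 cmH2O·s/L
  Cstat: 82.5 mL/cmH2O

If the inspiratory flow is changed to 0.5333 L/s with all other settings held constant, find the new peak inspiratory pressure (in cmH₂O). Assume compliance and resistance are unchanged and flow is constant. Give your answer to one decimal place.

24.5

PIP = Vt/C + R·V̇ + PEEP (constant-flow equation of motion).
Only the resistive term changes: ΔPIP = R × ΔV̇ = 23.4 × (0.5333 − 0.6833) = 23.4 × -0.15 = -3.51 cmH2O.
Original PIP = 495/82.5 + 23.4×0.6833 + 6 = 27.989 cmH2O; new PIP = 27.989 + (-3.51) = 24.479 cmH2O.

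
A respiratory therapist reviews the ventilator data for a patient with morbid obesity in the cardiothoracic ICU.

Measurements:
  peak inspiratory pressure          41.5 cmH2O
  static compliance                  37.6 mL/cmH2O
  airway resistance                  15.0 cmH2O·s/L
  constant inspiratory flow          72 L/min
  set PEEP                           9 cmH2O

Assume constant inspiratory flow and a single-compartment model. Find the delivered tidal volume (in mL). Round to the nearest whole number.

Flow: 72 L/min ÷ 60 = 1.2 L/s.
Equation of motion (constant flow): PIP = Vt/C + R·V̇ + PEEP.
Vt/C = PIP − R·V̇ − PEEP = 41.5 − 18.0 − 9 = 14.5 cmH2O.
Vt = C × 14.5 = 37.6 × 14.5 = 545.2 mL.

545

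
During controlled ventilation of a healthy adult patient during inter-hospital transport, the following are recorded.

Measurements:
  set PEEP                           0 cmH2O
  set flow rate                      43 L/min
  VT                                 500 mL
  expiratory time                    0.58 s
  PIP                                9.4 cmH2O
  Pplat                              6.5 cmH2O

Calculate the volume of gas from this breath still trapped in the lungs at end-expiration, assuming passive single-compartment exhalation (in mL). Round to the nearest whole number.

Flow: 43 L/min ÷ 60 = 0.7167 L/s.
R = (PIP − Pplat)/V̇ = (9.4 − 6.5) / 0.7167 = 2.9/0.7167 = 4.046 cmH2O·s/L.
C = Vt/(Pplat − PEEP) = 500.0 / (6.5 − 0) = 500.0/6.5 = 76.923 mL/cmH2O.
τ = R × C = 4.046 × 0.07692 L/cmH2O = 0.3112 s.
Fraction remaining = e^(−Te/τ) = e^(−0.58/0.3112) = 0.1551.
Trapped volume = 500.0 × 0.1551 = 77.55 mL.

78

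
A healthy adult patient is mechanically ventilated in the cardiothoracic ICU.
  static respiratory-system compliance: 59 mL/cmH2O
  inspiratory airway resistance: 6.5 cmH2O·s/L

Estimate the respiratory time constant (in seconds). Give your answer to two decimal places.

0.38

τ = R × C = 6.5 × 59 mL/cmH2O = 6.5 × 0.059 L/cmH2O = 0.3835 s.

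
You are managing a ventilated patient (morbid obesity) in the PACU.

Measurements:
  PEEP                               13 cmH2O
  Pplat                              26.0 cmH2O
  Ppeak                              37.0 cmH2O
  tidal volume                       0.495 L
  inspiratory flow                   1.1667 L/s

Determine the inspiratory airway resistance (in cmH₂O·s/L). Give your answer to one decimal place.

Raw = (PIP − Pplat) / flow = (37.0 − 26.0) / 1.1667 = 11.0 / 1.1667 = 9.428 cmH2O·s/L.

9.4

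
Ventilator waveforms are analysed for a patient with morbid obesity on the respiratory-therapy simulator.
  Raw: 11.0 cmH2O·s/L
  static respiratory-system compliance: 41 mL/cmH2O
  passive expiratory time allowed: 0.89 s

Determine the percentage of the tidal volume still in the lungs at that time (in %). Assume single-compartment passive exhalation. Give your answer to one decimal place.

τ = R × C = 11.0 × 41 mL/cmH2O = 11.0 × 0.041 L/cmH2O = 0.451 s.
Passive exhalation: V(t)/V₀ = e^(−t/τ) = e^(−0.89/0.451) = 0.139.
Fraction remaining = 0.139 → 13.9%.

13.9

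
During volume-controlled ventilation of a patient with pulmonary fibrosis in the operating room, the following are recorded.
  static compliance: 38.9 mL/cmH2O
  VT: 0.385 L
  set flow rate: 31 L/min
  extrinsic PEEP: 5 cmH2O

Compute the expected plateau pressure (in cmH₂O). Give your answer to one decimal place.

Pplat = PEEP + Vt / Cstat = 5 + 385 / 38.9 = 5 + 9.897 = 14.897 cmH2O.

14.9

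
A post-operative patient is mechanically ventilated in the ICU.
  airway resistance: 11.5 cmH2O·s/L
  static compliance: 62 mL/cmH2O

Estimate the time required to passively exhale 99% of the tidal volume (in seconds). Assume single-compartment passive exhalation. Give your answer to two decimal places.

3.28

τ = R × C = 11.5 × 62 mL/cmH2O = 11.5 × 0.062 L/cmH2O = 0.713 s.
Exhaled fraction f = 1 − e^(−t/τ) → t = −τ·ln(1 − f) = −0.713·ln(0.01) = 3.283 s.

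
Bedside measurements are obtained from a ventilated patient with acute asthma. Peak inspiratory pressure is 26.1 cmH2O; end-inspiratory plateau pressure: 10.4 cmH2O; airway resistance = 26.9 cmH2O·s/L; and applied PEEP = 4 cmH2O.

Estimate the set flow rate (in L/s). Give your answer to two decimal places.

flow = (PIP − Pplat) / Raw = 15.7 / 26.9 = 0.5836 L/s.

0.58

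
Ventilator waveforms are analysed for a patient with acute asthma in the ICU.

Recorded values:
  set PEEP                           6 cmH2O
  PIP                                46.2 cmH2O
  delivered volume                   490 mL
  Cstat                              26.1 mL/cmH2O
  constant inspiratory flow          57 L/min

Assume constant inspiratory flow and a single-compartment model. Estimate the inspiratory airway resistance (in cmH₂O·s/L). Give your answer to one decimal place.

Flow: 57 L/min ÷ 60 = 0.95 L/s.
Equation of motion (constant flow): PIP = Vt/C + R·V̇ + PEEP.
R·V̇ = PIP − Vt/C − PEEP = 46.2 − 490/26.1 − 6 = 46.2 − 18.774 − 6 = 21.426 cmH2O.
R = 21.426 / 0.95 = 22.554 cmH2O·s/L.

22.6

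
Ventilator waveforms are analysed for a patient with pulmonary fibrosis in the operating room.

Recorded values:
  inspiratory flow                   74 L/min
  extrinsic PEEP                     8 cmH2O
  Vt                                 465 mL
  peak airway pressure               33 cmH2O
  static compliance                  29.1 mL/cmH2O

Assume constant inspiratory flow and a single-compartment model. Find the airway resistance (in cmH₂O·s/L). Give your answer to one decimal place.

7.3

Flow: 74 L/min ÷ 60 = 1.2333 L/s.
Equation of motion (constant flow): PIP = Vt/C + R·V̇ + PEEP.
R·V̇ = PIP − Vt/C − PEEP = 33 − 465/29.1 − 8 = 33 − 15.979 − 8 = 9.021 cmH2O.
R = 9.021 / 1.2333 = 7.315 cmH2O·s/L.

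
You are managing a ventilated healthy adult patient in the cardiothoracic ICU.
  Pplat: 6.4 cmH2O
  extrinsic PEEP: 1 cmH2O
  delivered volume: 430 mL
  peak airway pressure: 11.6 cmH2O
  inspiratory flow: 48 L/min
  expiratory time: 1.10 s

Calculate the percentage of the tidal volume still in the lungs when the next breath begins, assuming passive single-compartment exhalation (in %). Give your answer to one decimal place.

11.9

Flow: 48 L/min ÷ 60 = 0.8 L/s.
R = (PIP − Pplat)/V̇ = (11.6 − 6.4) / 0.8 = 5.2/0.8 = 6.5 cmH2O·s/L.
C = Vt/(Pplat − PEEP) = 430.0 / (6.4 − 1) = 430.0/5.4 = 79.63 mL/cmH2O.
τ = R × C = 6.5 × 0.07963 L/cmH2O = 0.5176 s.
Fraction remaining at end-expiration = e^(−Te/τ) = e^(−1.10/0.5176) = 0.1194 → 11.94%.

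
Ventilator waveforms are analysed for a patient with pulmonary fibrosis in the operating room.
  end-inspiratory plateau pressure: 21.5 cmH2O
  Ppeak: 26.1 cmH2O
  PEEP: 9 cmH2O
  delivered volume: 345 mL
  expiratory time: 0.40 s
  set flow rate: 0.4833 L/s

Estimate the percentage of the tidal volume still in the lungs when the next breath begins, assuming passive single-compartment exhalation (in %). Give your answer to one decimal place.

21.8

R = (PIP − Pplat)/V̇ = (26.1 − 21.5) / 0.4833 = 4.6/0.4833 = 9.518 cmH2O·s/L.
C = Vt/(Pplat − PEEP) = 345.0 / (21.5 − 9) = 345.0/12.5 = 27.6 mL/cmH2O.
τ = R × C = 9.518 × 0.0276 L/cmH2O = 0.2627 s.
Fraction remaining at end-expiration = e^(−Te/τ) = e^(−0.40/0.2627) = 0.2181 → 21.81%.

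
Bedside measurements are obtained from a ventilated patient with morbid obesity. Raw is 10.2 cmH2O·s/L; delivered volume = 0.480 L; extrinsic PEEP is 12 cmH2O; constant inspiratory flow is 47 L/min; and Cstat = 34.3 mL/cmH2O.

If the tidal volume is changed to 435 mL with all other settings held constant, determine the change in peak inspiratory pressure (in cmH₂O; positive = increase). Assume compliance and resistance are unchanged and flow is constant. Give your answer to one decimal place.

-1.3

PIP = Vt/C + R·V̇ + PEEP (constant-flow equation of motion).
Only the elastic term changes: ΔPIP = ΔVt / C = (435 − 480) / 34.3 = -1.312 cmH2O.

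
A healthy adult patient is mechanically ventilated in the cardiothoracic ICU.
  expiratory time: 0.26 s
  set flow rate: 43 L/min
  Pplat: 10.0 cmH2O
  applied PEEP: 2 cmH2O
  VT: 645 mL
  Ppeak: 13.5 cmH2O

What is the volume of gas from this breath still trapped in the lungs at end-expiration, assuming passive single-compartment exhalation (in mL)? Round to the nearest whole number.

Flow: 43 L/min ÷ 60 = 0.7167 L/s.
R = (PIP − Pplat)/V̇ = (13.5 − 10.0) / 0.7167 = 3.5/0.7167 = 4.883 cmH2O·s/L.
C = Vt/(Pplat − PEEP) = 645.0 / (10.0 − 2) = 645.0/8.0 = 80.625 mL/cmH2O.
τ = R × C = 4.883 × 0.08063 L/cmH2O = 0.3937 s.
Fraction remaining = e^(−Te/τ) = e^(−0.26/0.3937) = 0.5166.
Trapped volume = 645.0 × 0.5166 = 333.21 mL.

333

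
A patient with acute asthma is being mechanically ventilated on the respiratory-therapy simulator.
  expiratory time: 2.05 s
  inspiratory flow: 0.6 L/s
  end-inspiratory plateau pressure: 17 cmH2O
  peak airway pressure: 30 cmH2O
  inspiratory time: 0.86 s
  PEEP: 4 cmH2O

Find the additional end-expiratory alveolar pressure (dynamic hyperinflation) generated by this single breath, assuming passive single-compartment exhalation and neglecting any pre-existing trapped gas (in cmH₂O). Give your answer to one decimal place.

Vt = flow × Ti = 0.6 L/s × 0.86 s × 1000 mL/L = 516.0 mL.
R = (PIP − Pplat)/V̇ = (30 − 17) / 0.6 = 13.0/0.6 = 21.667 cmH2O·s/L.
C = Vt/(Pplat − PEEP) = 516.0 / (17 − 4) = 516.0/13.0 = 39.692 mL/cmH2O.
τ = R × C = 21.667 × 0.03969 L/cmH2O = 0.86 s.
Fraction remaining = e^(−Te/τ) = e^(−2.05/0.86) = 0.09221; trapped volume = 516.0 × 0.09221 = 47.58 mL.
Additional alveolar pressure from trapping ≈ V_trapped / C = 47.58 / 39.692 = 1.199 cmH2O.

1.2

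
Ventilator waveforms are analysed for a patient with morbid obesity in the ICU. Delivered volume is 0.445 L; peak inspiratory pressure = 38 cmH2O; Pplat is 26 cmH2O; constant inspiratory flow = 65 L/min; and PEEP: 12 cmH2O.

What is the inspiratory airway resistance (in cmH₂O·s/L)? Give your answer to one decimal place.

Flow: 65 L/min ÷ 60 = 1.0833 L/s.
Raw = (PIP − Pplat) / flow = (38 − 26) / 1.0833 = 12.0 / 1.0833 = 11.077 cmH2O·s/L.

11.1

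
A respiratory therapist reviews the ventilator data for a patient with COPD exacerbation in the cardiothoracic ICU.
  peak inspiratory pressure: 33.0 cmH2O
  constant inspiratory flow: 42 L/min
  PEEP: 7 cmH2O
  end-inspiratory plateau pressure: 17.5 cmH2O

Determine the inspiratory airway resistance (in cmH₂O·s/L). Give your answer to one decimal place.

Flow: 42 L/min ÷ 60 = 0.7 L/s.
Raw = (PIP − Pplat) / flow = (33.0 − 17.5) / 0.7 = 15.5 / 0.7 = 22.143 cmH2O·s/L.

22.1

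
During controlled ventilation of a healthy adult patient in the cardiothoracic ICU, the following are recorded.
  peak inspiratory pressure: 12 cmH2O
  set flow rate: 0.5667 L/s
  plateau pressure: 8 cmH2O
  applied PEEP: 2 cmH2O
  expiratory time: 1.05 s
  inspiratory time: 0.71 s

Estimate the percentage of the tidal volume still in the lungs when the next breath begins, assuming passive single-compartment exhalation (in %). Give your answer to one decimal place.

Vt = flow × Ti = 0.5667 L/s × 0.71 s × 1000 mL/L = 402.36 mL.
R = (PIP − Pplat)/V̇ = (12 − 8) / 0.5667 = 4.0/0.5667 = 7.058 cmH2O·s/L.
C = Vt/(Pplat − PEEP) = 402.36 / (8 − 2) = 402.36/6.0 = 67.06 mL/cmH2O.
τ = R × C = 7.058 × 0.06706 L/cmH2O = 0.4733 s.
Fraction remaining at end-expiration = e^(−Te/τ) = e^(−1.05/0.4733) = 0.1088 → 10.88%.

10.9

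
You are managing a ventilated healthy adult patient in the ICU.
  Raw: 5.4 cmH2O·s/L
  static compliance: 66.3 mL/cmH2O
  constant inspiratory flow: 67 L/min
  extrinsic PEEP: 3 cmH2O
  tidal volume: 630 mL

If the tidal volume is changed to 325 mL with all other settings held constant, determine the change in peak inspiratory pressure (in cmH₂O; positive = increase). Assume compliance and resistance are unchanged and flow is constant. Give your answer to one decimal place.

PIP = Vt/C + R·V̇ + PEEP (constant-flow equation of motion).
Only the elastic term changes: ΔPIP = ΔVt / C = (325 − 630) / 66.3 = -4.6 cmH2O.

-4.6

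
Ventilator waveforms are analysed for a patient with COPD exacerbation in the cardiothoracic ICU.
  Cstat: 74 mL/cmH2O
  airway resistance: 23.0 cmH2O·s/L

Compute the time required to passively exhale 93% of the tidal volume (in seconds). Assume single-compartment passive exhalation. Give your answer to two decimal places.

4.53

τ = R × C = 23.0 × 74 mL/cmH2O = 23.0 × 0.074 L/cmH2O = 1.702 s.
Exhaled fraction f = 1 − e^(−t/τ) → t = −τ·ln(1 − f) = −1.702·ln(0.07) = 4.526 s.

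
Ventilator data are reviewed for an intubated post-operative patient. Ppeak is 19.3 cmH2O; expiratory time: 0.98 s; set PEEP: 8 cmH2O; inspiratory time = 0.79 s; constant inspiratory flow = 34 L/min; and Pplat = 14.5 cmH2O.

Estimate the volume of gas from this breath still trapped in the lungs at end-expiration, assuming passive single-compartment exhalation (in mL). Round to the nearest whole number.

83

Flow: 34 L/min ÷ 60 = 0.5667 L/s.
Vt = flow × Ti = 0.5667 L/s × 0.79 s × 1000 mL/L = 447.69 mL.
R = (PIP − Pplat)/V̇ = (19.3 − 14.5) / 0.5667 = 4.8/0.5667 = 8.47 cmH2O·s/L.
C = Vt/(Pplat − PEEP) = 447.69 / (14.5 − 8) = 447.69/6.5 = 68.875 mL/cmH2O.
τ = R × C = 8.47 × 0.06888 L/cmH2O = 0.5834 s.
Fraction remaining = e^(−Te/τ) = e^(−0.98/0.5834) = 0.1864.
Trapped volume = 447.69 × 0.1864 = 83.449 mL.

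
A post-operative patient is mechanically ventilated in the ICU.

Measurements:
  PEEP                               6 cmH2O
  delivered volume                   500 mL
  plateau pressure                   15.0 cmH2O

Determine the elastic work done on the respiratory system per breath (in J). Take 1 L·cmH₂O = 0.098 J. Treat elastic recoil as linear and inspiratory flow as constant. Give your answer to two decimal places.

0.22

Elastic work ≈ ½ × (Pplat − PEEP) × Vt = 0.5 × (15.0 − 6) × 0.500 L = 0.5 × 9.0 × 0.500 = 2.25 L·cmH2O.
× 0.098 J/(L·cmH2O) → 0.2205 J.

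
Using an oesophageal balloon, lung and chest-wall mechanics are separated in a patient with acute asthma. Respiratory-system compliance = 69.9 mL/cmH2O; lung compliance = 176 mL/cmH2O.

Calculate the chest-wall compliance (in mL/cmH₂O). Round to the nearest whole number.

116

1/Ccw = 1/Crs − 1/CL.
1/Ccw = 1/69.9 − 1/176 = 0.008624.
Ccw = 115.96 mL/cmH2O.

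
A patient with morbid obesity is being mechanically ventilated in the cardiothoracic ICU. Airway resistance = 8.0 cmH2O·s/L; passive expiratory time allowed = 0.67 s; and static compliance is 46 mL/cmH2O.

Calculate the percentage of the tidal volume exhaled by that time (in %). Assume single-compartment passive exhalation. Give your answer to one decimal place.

τ = R × C = 8.0 × 46 mL/cmH2O = 8.0 × 0.046 L/cmH2O = 0.368 s.
Passive exhalation: V(t)/V₀ = e^(−t/τ) = e^(−0.67/0.368) = 0.1619.
Fraction exhaled = 1 − 0.1619 = 0.8381 → 83.81%.

83.8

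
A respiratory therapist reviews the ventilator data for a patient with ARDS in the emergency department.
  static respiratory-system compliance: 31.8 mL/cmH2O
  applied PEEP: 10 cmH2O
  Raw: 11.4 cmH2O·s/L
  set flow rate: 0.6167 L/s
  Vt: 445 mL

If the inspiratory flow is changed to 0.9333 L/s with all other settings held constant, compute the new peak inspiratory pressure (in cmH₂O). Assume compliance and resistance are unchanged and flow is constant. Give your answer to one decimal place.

PIP = Vt/C + R·V̇ + PEEP (constant-flow equation of motion).
Only the resistive term changes: ΔPIP = R × ΔV̇ = 11.4 × (0.9333 − 0.6167) = 11.4 × 0.3166 = 3.609 cmH2O.
Original PIP = 445/31.8 + 11.4×0.6167 + 10 = 31.024 cmH2O; new PIP = 31.024 + (3.609) = 34.633 cmH2O.

34.6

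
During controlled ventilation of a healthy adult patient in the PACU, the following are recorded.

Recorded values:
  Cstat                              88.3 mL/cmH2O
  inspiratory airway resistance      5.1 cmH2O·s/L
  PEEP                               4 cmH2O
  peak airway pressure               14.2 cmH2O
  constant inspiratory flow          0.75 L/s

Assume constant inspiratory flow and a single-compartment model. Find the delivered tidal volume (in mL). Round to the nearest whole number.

Equation of motion (constant flow): PIP = Vt/C + R·V̇ + PEEP.
Vt/C = PIP − R·V̇ − PEEP = 14.2 − 3.825 − 4 = 6.375 cmH2O.
Vt = C × 6.375 = 88.3 × 6.375 = 562.91 mL.

563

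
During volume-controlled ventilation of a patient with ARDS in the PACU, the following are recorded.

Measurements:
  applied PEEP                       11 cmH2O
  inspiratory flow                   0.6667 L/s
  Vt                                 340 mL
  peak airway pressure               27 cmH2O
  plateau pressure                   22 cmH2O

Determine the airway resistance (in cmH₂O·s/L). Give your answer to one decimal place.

Raw = (PIP − Pplat) / flow = (27 − 22) / 0.6667 = 5.0 / 0.6667 = 7.5 cmH2O·s/L.

7.5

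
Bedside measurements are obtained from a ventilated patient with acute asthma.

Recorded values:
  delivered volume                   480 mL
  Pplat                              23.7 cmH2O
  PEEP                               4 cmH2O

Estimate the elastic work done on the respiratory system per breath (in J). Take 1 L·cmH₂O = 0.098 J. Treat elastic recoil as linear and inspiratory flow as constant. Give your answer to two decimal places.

Elastic work ≈ ½ × (Pplat − PEEP) × Vt = 0.5 × (23.7 − 4) × 0.480 L = 0.5 × 19.7 × 0.480 = 4.728 L·cmH2O.
× 0.098 J/(L·cmH2O) → 0.4633 J.

0.46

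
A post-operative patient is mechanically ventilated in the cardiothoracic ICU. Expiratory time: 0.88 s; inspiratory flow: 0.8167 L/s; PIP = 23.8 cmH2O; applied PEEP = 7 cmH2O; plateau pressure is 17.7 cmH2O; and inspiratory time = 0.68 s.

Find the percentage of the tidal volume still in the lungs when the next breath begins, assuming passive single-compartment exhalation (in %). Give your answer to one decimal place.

Vt = flow × Ti = 0.8167 L/s × 0.68 s × 1000 mL/L = 555.36 mL.
R = (PIP − Pplat)/V̇ = (23.8 − 17.7) / 0.8167 = 6.1/0.8167 = 7.469 cmH2O·s/L.
C = Vt/(Pplat − PEEP) = 555.36 / (17.7 − 7) = 555.36/10.7 = 51.903 mL/cmH2O.
τ = R × C = 7.469 × 0.0519 L/cmH2O = 0.3876 s.
Fraction remaining at end-expiration = e^(−Te/τ) = e^(−0.88/0.3876) = 0.1033 → 10.33%.

10.3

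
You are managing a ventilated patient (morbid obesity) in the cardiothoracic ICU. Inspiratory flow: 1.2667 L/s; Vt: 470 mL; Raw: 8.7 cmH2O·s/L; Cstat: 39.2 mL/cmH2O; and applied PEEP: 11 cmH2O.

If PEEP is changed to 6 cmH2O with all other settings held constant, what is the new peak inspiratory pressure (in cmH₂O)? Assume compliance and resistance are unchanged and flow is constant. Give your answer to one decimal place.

29.0

PIP = Vt/C + R·V̇ + PEEP (constant-flow equation of motion).
Only the baseline term changes: ΔPIP = ΔPEEP = 6 − 11 = -5.0 cmH2O.
Original PIP = 470/39.2 + 8.7×1.2667 + 11 = 34.01 cmH2O; new PIP = 34.01 + (-5.0) = 29.01 cmH2O.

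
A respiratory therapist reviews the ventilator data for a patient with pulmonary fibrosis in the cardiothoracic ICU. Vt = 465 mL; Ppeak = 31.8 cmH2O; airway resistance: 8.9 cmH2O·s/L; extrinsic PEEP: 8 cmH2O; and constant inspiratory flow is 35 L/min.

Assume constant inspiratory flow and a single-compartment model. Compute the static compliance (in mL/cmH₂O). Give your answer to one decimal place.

Flow: 35 L/min ÷ 60 = 0.5833 L/s.
Equation of motion (constant flow): PIP = Vt/C + R·V̇ + PEEP.
Vt/C = PIP − R·V̇ − PEEP = 31.8 − 8.9×0.5833 − 8 = 31.8 − 5.191 − 8 = 18.609 cmH2O.
C = Vt / 18.609 = 465 / 18.609 = 24.988 mL/cmH2O.

25.0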